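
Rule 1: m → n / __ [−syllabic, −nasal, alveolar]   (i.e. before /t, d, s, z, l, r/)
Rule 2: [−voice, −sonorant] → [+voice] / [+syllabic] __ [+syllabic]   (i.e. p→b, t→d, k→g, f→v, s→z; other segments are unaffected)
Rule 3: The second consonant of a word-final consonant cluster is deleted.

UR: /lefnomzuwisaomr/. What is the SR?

Rule 1 (nasal place assimilation): /m/ precedes the alveolar consonant /z/, so it assimilates in place to [n]. /m/ precedes the alveolar consonant /r/, so it assimilates in place to [n]. /lefnomzuwisaomr/ → lefnonzuwisaonr.
Rule 2 (intervocalic voicing): /s/ is a voiceless obstruent between vowels /i/ and /a/, so it voices to [z]. /lefnonzuwisaonr/ → lefnonzuwizaonr.
Rule 3 (final cluster simplification): /r/ is the second consonant of a word-final cluster /nr/, so it deletes. /lefnonzuwizaonr/ → lefnonzuwizaon.

lefnonzuwizaon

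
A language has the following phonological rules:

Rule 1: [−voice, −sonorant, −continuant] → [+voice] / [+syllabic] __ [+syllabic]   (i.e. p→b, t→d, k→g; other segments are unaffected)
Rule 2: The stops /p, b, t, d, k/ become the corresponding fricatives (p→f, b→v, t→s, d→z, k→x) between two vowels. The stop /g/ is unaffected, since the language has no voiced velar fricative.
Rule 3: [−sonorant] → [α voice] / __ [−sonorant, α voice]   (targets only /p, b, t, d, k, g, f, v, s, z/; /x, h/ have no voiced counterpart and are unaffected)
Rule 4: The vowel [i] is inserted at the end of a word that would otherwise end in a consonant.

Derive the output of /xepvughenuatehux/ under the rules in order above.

Rule 1 (intervocalic voicing): /t/ is a voiceless stop between vowels /a/ and /e/, so it voices to [d]. /xepvughenuatehux/ → xepvughenuadehux.
Rule 2 (intervocalic spirantization): /d/ is a stop between vowels /a/ and /e/, so it spirantizes to the fricative [z]. /xepvughenuadehux/ → xepvughenuazehux.
Rule 3 (regressive voicing assimilation): /p/ precedes the voiced obstruent /v/, so it voices to [b] by assimilation. /g/ precedes the voiceless obstruent /h/, so it devoices to [k] by assimilation. /xepvughenuazehux/ → xebvukhenuazehux.
Rule 4 (final i-epenthesis): the form ends in the consonant /x/, so [i] is inserted word-finally. /xebvukhenuazehux/ → xebvukhenuazehuxi.

xebvukhenuazehuxi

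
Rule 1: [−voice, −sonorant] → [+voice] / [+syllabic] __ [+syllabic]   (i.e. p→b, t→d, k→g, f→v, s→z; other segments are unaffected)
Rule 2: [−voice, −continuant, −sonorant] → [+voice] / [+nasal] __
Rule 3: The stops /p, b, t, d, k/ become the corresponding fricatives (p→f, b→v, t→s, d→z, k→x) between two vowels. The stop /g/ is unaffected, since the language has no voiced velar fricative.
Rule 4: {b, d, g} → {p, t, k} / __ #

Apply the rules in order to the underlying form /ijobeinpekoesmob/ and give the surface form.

ijoveinbegoesmop

Rule 1 (intervocalic voicing): /k/ is a voiceless obstruent between vowels /e/ and /o/, so it voices to [g]. /ijobeinpekoesmob/ → ijobeinpegoesmob.
Rule 2 (post-nasal voicing): /p/ is a voiceless stop immediately after the nasal /n/, so it voices to [b]. /ijobeinpegoesmob/ → ijobeinbegoesmob.
Rule 3 (intervocalic spirantization): /b/ is a stop between vowels /o/ and /e/, so it spirantizes to the fricative [v]. /ijobeinbegoesmob/ → ijoveinbegoesmob.
Rule 4 (final devoicing): /b/ is a voiced stop in word-final position, so it devoices to [p]. /ijoveinbegoesmob/ → ijoveinbegoesmop.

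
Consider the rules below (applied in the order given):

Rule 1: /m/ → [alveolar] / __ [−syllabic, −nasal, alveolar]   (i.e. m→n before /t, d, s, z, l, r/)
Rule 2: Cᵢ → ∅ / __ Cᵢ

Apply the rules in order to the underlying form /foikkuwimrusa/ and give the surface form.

foikuwinrusa

Rule 1 (nasal place assimilation): /m/ precedes the alveolar consonant /r/, so it assimilates in place to [n]. /foikkuwimrusa/ → foikkuwinrusa.
Rule 2 (degemination): /kk/ is a geminate; the first /k/ deletes. /foikkuwinrusa/ → foikuwinrusa.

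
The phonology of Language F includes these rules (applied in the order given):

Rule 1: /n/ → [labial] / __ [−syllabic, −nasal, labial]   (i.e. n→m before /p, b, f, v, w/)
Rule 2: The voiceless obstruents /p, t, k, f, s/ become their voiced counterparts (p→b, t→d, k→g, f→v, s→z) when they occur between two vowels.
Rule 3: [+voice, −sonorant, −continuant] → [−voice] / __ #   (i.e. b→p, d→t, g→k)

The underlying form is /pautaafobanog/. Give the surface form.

paudaavobanok

Rule 1 (nasal place assimilation): no segment meets the environment; /pautaafobanog/ is unchanged.
Rule 2 (intervocalic voicing): /t/ is a voiceless obstruent between vowels /u/ and /a/, so it voices to [d]. /f/ is a voiceless obstruent between vowels /a/ and /o/, so it voices to [v]. /pautaafobanog/ → paudaavobanog.
Rule 3 (final devoicing): /g/ is a voiced stop in word-final position, so it devoices to [k]. /paudaavobanog/ → paudaavobanok.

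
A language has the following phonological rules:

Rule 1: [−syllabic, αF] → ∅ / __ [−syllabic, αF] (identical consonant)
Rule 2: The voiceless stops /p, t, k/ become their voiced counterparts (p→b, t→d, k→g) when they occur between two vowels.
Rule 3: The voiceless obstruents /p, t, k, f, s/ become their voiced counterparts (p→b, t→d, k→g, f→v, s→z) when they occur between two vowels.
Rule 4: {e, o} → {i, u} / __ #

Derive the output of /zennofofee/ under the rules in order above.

zenovovei

Rule 1 (degemination): /nn/ is a geminate; the first /n/ deletes. /zennofofee/ → zenofofee.
Rule 2 (intervocalic voicing): no segment meets the environment; /zenofofee/ is unchanged.
Rule 3 (intervocalic voicing): /f/ is a voiceless obstruent between vowels /o/ and /o/, so it voices to [v]. /f/ is a voiceless obstruent between vowels /o/ and /e/, so it voices to [v]. /zenofofee/ → zenovovee.
Rule 4 (final vowel raising): /e/ is a mid vowel in word-final position, so it raises to [i]. /zenovovee/ → zenovovei.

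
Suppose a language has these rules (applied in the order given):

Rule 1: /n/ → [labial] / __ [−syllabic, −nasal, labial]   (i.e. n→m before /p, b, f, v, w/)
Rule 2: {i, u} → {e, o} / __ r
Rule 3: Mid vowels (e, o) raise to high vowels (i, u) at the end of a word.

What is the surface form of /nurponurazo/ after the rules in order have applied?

Rule 1 (nasal place assimilation): no segment meets the environment; /nurponurazo/ is unchanged.
Rule 2 (pre-rhotic lowering): /u/ is a high vowel immediately before /r/, so it lowers to [o]. /u/ is a high vowel immediately before /r/, so it lowers to [o]. /nurponurazo/ → norponorazo.
Rule 3 (final vowel raising): /o/ is a mid vowel in word-final position, so it raises to [u]. /norponorazo/ → norponorazu.

norponorazu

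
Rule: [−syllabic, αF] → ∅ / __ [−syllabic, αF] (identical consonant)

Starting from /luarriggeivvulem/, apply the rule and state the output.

luarigeivulem

/rr/ is a geminate; the first /r/ deletes.
/gg/ is a geminate; the first /g/ deletes.
/vv/ is a geminate; the first /v/ deletes.
The other instances of /l/, /r/, /g/, /v/, /m/ do not occur in the required environment and remain unchanged.
Surface form: [luarigeivulem].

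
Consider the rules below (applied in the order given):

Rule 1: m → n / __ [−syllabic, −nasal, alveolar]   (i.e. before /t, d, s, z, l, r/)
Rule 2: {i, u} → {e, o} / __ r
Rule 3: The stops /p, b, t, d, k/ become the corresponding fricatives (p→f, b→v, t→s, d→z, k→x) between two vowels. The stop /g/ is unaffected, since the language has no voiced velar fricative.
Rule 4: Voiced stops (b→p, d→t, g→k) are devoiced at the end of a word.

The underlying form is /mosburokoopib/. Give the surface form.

mosboroxoofip

Rule 1 (nasal place assimilation): no segment meets the environment; /mosburokoopib/ is unchanged.
Rule 2 (pre-rhotic lowering): /u/ is a high vowel immediately before /r/, so it lowers to [o]. /mosburokoopib/ → mosborokoopib.
Rule 3 (intervocalic spirantization): /k/ is a stop between vowels /o/ and /o/, so it spirantizes to the fricative [x]. /p/ is a stop between vowels /o/ and /i/, so it spirantizes to the fricative [f]. /mosborokoopib/ → mosboroxoofib.
Rule 4 (final devoicing): /b/ is a voiced stop in word-final position, so it devoices to [p]. /mosboroxoofib/ → mosboroxoofip.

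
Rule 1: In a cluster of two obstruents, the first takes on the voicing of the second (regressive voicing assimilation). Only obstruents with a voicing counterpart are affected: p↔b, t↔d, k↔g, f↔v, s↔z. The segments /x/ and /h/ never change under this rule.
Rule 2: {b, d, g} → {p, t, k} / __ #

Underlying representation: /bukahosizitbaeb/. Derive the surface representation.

Rule 1 (regressive voicing assimilation): /t/ precedes the voiced obstruent /b/, so it voices to [d] by assimilation. /bukahosizitbaeb/ → bukahosizidbaeb.
Rule 2 (final devoicing): /b/ is a voiced stop in word-final position, so it devoices to [p]. /bukahosizidbaeb/ → bukahosizidbaep.

bukahosizidbaep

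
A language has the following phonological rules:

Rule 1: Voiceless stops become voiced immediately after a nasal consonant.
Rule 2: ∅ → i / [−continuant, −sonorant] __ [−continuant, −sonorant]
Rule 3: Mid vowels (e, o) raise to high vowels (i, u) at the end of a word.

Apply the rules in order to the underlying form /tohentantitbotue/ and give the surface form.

tohendanditibotui

Rule 1 (post-nasal voicing): /t/ is a voiceless stop immediately after the nasal /n/, so it voices to [d]. /t/ is a voiceless stop immediately after the nasal /n/, so it voices to [d]. /tohentantitbotue/ → tohendanditbotue.
Rule 2 (stop-cluster i-epenthesis): /t/ and /b/ form a stop–stop cluster, so [i] is inserted between them. /tohendanditbotue/ → tohendanditibotue.
Rule 3 (final vowel raising): /e/ is a mid vowel in word-final position, so it raises to [i]. /tohendanditibotue/ → tohendanditibotui.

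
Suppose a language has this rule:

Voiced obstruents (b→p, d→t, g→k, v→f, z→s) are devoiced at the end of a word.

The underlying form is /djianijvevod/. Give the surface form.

djianijvevot

Scanning /djianijvevod/: /d/ at position 1 is not in the conditioning environment; /v/ at position 8 is not in the conditioning environment; /v/ at position 10 is not in the conditioning environment; /d/ is a voiced obstruent in word-final position, so it devoices to [t].
Result: [djianijvevot].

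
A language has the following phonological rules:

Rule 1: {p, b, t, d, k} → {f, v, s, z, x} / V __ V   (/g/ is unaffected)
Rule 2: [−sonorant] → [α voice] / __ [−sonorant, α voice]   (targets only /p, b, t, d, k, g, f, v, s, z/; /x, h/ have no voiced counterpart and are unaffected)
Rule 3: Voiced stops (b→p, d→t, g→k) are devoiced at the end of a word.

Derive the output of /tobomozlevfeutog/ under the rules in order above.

Rule 1 (intervocalic spirantization): /b/ is a stop between vowels /o/ and /o/, so it spirantizes to the fricative [v]. /t/ is a stop between vowels /u/ and /o/, so it spirantizes to the fricative [s]. /tobomozlevfeutog/ → tovomozlevfeusog.
Rule 2 (regressive voicing assimilation): /v/ precedes the voiceless obstruent /f/, so it devoices to [f] by assimilation. /tovomozlevfeusog/ → tovomozleffeusog.
Rule 3 (final devoicing): /g/ is a voiced stop in word-final position, so it devoices to [k]. /tovomozleffeusog/ → tovomozleffeusok.

tovomozleffeusok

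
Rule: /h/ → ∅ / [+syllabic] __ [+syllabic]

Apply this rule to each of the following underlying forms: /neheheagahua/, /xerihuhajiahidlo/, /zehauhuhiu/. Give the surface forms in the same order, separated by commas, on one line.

neeeagaua, xeriuajiaidlo, zeauuiu

/neheheagahua/: /h/ occurs between vowels /e/ and /e/, so it deletes. /h/ occurs between vowels /e/ and /e/, so it deletes. /h/ occurs between vowels /a/ and /u/, so it deletes. → [neeeagaua].
/xerihuhajiahidlo/: /h/ occurs between vowels /i/ and /u/, so it deletes. /h/ occurs between vowels /u/ and /a/, so it deletes. /h/ occurs between vowels /a/ and /i/, so it deletes. → [xeriuajiaidlo].
/zehauhuhiu/: /h/ occurs between vowels /e/ and /a/, so it deletes. /h/ occurs between vowels /u/ and /u/, so it deletes. /h/ occurs between vowels /u/ and /i/, so it deletes. → [zeauuiu].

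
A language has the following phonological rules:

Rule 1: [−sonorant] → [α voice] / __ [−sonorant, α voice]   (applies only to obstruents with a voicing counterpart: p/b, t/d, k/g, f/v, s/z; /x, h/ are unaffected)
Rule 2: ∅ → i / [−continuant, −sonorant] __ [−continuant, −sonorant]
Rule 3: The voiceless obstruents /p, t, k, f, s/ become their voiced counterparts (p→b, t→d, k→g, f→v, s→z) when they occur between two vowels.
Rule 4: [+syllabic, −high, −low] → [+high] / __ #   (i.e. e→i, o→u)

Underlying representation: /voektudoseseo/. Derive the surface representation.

Rule 1 (regressive voicing assimilation): no segment meets the environment; /voektudoseseo/ is unchanged.
Rule 2 (stop-cluster i-epenthesis): /k/ and /t/ form a stop–stop cluster, so [i] is inserted between them. /voektudoseseo/ → voekitudoseseo.
Rule 3 (intervocalic voicing): /k/ is a voiceless obstruent between vowels /e/ and /i/, so it voices to [g]. /t/ is a voiceless obstruent between vowels /i/ and /u/, so it voices to [d]. /s/ is a voiceless obstruent between vowels /o/ and /e/, so it voices to [z]. /s/ is a voiceless obstruent between vowels /e/ and /e/, so it voices to [z]. /voekitudoseseo/ → voegidudozezeo.
Rule 4 (final vowel raising): /o/ is a mid vowel in word-final position, so it raises to [u]. /voegidudozezeo/ → voegidudozezeu.

voegidudozezeu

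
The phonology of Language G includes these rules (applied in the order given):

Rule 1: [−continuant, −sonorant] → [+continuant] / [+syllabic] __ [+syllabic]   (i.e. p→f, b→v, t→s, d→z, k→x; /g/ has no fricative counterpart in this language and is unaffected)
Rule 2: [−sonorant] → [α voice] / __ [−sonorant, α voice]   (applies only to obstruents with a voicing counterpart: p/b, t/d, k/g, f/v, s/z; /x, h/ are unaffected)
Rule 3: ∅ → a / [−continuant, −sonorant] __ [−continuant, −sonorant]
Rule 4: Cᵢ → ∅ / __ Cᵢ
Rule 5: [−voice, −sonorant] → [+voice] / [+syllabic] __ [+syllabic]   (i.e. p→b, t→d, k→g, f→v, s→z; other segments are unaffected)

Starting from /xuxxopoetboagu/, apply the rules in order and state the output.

xuxovoedaboagu

Rule 1 (intervocalic spirantization): /p/ is a stop between vowels /o/ and /o/, so it spirantizes to the fricative [f]. /xuxxopoetboagu/ → xuxxofoetboagu.
Rule 2 (regressive voicing assimilation): /t/ precedes the voiced obstruent /b/, so it voices to [d] by assimilation. /xuxxofoetboagu/ → xuxxofoedboagu.
Rule 3 (stop-cluster a-epenthesis): /d/ and /b/ form a stop–stop cluster, so [a] is inserted between them. /xuxxofoedboagu/ → xuxxofoedaboagu.
Rule 4 (degemination): /xx/ is a geminate; the first /x/ deletes. /xuxxofoedaboagu/ → xuxofoedaboagu.
Rule 5 (intervocalic voicing): /f/ is a voiceless obstruent between vowels /o/ and /o/, so it voices to [v]. /xuxofoedaboagu/ → xuxovoedaboagu.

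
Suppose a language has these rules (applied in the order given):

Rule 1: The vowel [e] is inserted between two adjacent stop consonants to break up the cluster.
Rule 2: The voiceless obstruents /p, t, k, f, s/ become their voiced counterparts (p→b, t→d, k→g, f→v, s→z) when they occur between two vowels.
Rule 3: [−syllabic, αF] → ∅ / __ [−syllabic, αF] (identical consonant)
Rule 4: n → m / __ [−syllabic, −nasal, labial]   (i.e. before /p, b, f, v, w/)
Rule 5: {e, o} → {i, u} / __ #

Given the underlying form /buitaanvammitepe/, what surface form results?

buidaamvamidebi

Rule 1 (stop-cluster e-epenthesis): no segment meets the environment; /buitaanvammitepe/ is unchanged.
Rule 2 (intervocalic voicing): /t/ is a voiceless obstruent between vowels /i/ and /a/, so it voices to [d]. /t/ is a voiceless obstruent between vowels /i/ and /e/, so it voices to [d]. /p/ is a voiceless obstruent between vowels /e/ and /e/, so it voices to [b]. /buitaanvammitepe/ → buidaanvammidebe.
Rule 3 (degemination): /mm/ is a geminate; the first /m/ deletes. /buidaanvammidebe/ → buidaanvamidebe.
Rule 4 (nasal place assimilation): /n/ precedes the labial consonant /v/, so it assimilates in place to [m]. /buidaanvamidebe/ → buidaamvamidebe.
Rule 5 (final vowel raising): /e/ is a mid vowel in word-final position, so it raises to [i]. /buidaamvamidebe/ → buidaamvamidebi.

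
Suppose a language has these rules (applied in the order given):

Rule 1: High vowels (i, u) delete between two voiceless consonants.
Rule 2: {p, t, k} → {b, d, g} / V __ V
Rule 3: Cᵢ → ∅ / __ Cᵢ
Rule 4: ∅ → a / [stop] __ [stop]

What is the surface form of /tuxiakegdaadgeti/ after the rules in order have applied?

Rule 1 (high vowel syncope): /u/ is a high vowel flanked by voiceless consonants /t/ and /x/, so it deletes. /tuxiakegdaadgeti/ → txiakegdaadgeti.
Rule 2 (intervocalic voicing): /k/ is a voiceless stop between vowels /a/ and /e/, so it voices to [g]. /t/ is a voiceless stop between vowels /e/ and /i/, so it voices to [d]. /txiakegdaadgeti/ → txiagegdaadgedi.
Rule 3 (degemination): no segment meets the environment; /txiagegdaadgedi/ is unchanged.
Rule 4 (stop-cluster a-epenthesis): /g/ and /d/ form a stop–stop cluster, so [a] is inserted between them. /d/ and /g/ form a stop–stop cluster, so [a] is inserted between them. /txiagegdaadgedi/ → txiagegadaadagedi.

txiagegadaadagedi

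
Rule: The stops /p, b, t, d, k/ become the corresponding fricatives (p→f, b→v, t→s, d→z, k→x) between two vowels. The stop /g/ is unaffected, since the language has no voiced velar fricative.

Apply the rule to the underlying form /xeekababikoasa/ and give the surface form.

/k/ is a stop between vowels /e/ and /a/, so it spirantizes to the fricative [x].
/b/ is a stop between vowels /a/ and /a/, so it spirantizes to the fricative [v].
/b/ is a stop between vowels /a/ and /i/, so it spirantizes to the fricative [v].
/k/ is a stop between vowels /i/ and /o/, so it spirantizes to the fricative [x].
Surface form: [xeexavavixoasa].

xeexavavixoasa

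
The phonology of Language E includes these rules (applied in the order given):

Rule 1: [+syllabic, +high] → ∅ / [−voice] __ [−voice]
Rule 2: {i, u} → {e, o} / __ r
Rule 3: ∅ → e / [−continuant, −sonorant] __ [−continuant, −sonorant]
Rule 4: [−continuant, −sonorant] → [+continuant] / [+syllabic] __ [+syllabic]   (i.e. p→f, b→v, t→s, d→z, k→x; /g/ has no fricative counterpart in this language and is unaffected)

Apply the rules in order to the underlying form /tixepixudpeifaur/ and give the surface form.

txepxuzefeifaor

Rule 1 (high vowel syncope): /i/ is a high vowel flanked by voiceless consonants /t/ and /x/, so it deletes. /i/ is a high vowel flanked by voiceless consonants /p/ and /x/, so it deletes. /tixepixudpeifaur/ → txepxudpeifaur.
Rule 2 (pre-rhotic lowering): /u/ is a high vowel immediately before /r/, so it lowers to [o]. /txepxudpeifaur/ → txepxudpeifaor.
Rule 3 (stop-cluster e-epenthesis): /d/ and /p/ form a stop–stop cluster, so [e] is inserted between them. /txepxudpeifaor/ → txepxudepeifaor.
Rule 4 (intervocalic spirantization): /d/ is a stop between vowels /u/ and /e/, so it spirantizes to the fricative [z]. /p/ is a stop between vowels /e/ and /e/, so it spirantizes to the fricative [f]. /txepxudepeifaor/ → txepxuzefeifaor.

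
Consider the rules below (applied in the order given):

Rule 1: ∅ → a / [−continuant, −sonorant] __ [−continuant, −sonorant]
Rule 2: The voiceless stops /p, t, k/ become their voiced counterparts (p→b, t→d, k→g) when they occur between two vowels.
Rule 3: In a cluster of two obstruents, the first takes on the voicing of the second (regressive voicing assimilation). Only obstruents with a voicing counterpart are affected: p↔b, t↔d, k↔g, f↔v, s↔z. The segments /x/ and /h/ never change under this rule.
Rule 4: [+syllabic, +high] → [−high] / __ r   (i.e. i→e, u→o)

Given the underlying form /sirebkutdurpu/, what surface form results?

serebagudadorpu

Rule 1 (stop-cluster a-epenthesis): /b/ and /k/ form a stop–stop cluster, so [a] is inserted between them. /t/ and /d/ form a stop–stop cluster, so [a] is inserted between them. /sirebkutdurpu/ → sirebakutadurpu.
Rule 2 (intervocalic voicing): /k/ is a voiceless stop between vowels /a/ and /u/, so it voices to [g]. /t/ is a voiceless stop between vowels /u/ and /a/, so it voices to [d]. /sirebakutadurpu/ → sirebagudadurpu.
Rule 3 (regressive voicing assimilation): no segment meets the environment; /sirebagudadurpu/ is unchanged.
Rule 4 (pre-rhotic lowering): /i/ is a high vowel immediately before /r/, so it lowers to [e]. /u/ is a high vowel immediately before /r/, so it lowers to [o]. /sirebagudadurpu/ → serebagudadorpu.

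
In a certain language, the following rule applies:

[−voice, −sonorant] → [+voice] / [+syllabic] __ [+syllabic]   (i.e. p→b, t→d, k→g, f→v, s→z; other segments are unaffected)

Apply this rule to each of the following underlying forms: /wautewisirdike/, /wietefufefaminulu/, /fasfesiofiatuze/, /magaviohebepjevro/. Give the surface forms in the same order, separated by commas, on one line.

/wautewisirdike/: /t/ is a voiceless obstruent between vowels /u/ and /e/, so it voices to [d]. /s/ is a voiceless obstruent between vowels /i/ and /i/, so it voices to [z]. /k/ is a voiceless obstruent between vowels /i/ and /e/, so it voices to [g]. → [waudewizirdige].
/wietefufefaminulu/: /t/ is a voiceless obstruent between vowels /e/ and /e/, so it voices to [d]. /f/ is a voiceless obstruent between vowels /e/ and /u/, so it voices to [v]. /f/ is a voiceless obstruent between vowels /u/ and /e/, so it voices to [v]. /f/ is a voiceless obstruent between vowels /e/ and /a/, so it voices to [v]. → [wiedevuvevaminulu].
/fasfesiofiatuze/: /s/ is a voiceless obstruent between vowels /e/ and /i/, so it voices to [z]. /f/ is a voiceless obstruent between vowels /o/ and /i/, so it voices to [v]. /t/ is a voiceless obstruent between vowels /a/ and /u/, so it voices to [d]. → [fasfezioviaduze].
/magaviohebepjevro/: the rule's environment is not met; surfaces unchanged as [magaviohebepjevro].

waudewizirdige, wiedevuvevaminulu, fasfezioviaduze, magaviohebepjevro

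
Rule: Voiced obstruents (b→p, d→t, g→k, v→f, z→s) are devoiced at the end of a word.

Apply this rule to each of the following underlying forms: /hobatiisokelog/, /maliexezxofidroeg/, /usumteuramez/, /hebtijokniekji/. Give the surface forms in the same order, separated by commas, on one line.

hobatiisokelok, maliexezxofidroek, usumteurames, hebtijokniekji

/hobatiisokelog/: /g/ is a voiced obstruent in word-final position, so it devoices to [k]. → [hobatiisokelok].
/maliexezxofidroeg/: /g/ is a voiced obstruent in word-final position, so it devoices to [k]. → [maliexezxofidroek].
/usumteuramez/: /z/ is a voiced obstruent in word-final position, so it devoices to [s]. → [usumteurames].
/hebtijokniekji/: the rule's environment is not met; surfaces unchanged as [hebtijokniekji].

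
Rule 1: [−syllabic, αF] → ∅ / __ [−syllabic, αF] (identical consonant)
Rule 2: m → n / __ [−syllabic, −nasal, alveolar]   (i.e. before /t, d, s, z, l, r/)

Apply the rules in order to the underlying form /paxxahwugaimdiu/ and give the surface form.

paxahwugaindiu

Rule 1 (degemination): /xx/ is a geminate; the first /x/ deletes. /paxxahwugaimdiu/ → paxahwugaimdiu.
Rule 2 (nasal place assimilation): /m/ precedes the alveolar consonant /d/, so it assimilates in place to [n]. /paxahwugaimdiu/ → paxahwugaindiu.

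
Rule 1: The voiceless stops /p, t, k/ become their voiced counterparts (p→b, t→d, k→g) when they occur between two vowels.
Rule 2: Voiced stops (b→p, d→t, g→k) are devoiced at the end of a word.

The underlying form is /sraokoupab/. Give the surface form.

Rule 1 (intervocalic voicing): /k/ is a voiceless stop between vowels /o/ and /o/, so it voices to [g]. /p/ is a voiceless stop between vowels /u/ and /a/, so it voices to [b]. /sraokoupab/ → sraogoubab.
Rule 2 (final devoicing): /b/ is a voiced stop in word-final position, so it devoices to [p]. /sraogoubab/ → sraogoubap.

sraogoubap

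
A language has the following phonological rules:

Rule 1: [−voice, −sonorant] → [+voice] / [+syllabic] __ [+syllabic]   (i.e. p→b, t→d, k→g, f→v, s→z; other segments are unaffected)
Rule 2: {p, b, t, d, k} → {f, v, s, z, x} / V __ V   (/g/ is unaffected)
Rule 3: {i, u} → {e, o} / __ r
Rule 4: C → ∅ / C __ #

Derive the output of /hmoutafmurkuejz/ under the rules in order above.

hmouzafmorkuej

Rule 1 (intervocalic voicing): /t/ is a voiceless obstruent between vowels /u/ and /a/, so it voices to [d]. /hmoutafmurkuejz/ → hmoudafmurkuejz.
Rule 2 (intervocalic spirantization): /d/ is a stop between vowels /u/ and /a/, so it spirantizes to the fricative [z]. /hmoudafmurkuejz/ → hmouzafmurkuejz.
Rule 3 (pre-rhotic lowering): /u/ is a high vowel immediately before /r/, so it lowers to [o]. /hmouzafmurkuejz/ → hmouzafmorkuejz.
Rule 4 (final cluster simplification): /z/ is the second consonant of a word-final cluster /jz/, so it deletes. /hmouzafmorkuejz/ → hmouzafmorkuej.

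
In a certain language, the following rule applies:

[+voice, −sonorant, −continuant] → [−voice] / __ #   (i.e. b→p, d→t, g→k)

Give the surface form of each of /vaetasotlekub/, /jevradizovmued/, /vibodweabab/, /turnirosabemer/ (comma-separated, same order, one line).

vaetasotlekup, jevradizovmuet, vibodweabap, turnirosabemer

/vaetasotlekub/: /b/ is a voiced stop in word-final position, so it devoices to [p]. → [vaetasotlekup].
/jevradizovmued/: /d/ is a voiced stop in word-final position, so it devoices to [t]. → [jevradizovmuet].
/vibodweabab/: /b/ is a voiced stop in word-final position, so it devoices to [p]. → [vibodweabap].
/turnirosabemer/: the rule's environment is not met; surfaces unchanged as [turnirosabemer].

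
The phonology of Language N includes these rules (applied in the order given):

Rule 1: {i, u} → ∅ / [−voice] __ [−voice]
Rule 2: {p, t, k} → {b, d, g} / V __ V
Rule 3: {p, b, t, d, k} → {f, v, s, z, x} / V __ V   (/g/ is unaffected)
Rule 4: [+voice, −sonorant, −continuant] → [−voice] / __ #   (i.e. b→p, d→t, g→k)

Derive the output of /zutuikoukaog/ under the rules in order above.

Rule 1 (high vowel syncope): no segment meets the environment; /zutuikoukaog/ is unchanged.
Rule 2 (intervocalic voicing): /t/ is a voiceless stop between vowels /u/ and /u/, so it voices to [d]. /k/ is a voiceless stop between vowels /i/ and /o/, so it voices to [g]. /k/ is a voiceless stop between vowels /u/ and /a/, so it voices to [g]. /zutuikoukaog/ → zuduigougaog.
Rule 3 (intervocalic spirantization): /d/ is a stop between vowels /u/ and /u/, so it spirantizes to the fricative [z]. /zuduigougaog/ → zuzuigougaog.
Rule 4 (final devoicing): /g/ is a voiced stop in word-final position, so it devoices to [k]. /zuzuigougaog/ → zuzuigougaok.

zuzuigougaok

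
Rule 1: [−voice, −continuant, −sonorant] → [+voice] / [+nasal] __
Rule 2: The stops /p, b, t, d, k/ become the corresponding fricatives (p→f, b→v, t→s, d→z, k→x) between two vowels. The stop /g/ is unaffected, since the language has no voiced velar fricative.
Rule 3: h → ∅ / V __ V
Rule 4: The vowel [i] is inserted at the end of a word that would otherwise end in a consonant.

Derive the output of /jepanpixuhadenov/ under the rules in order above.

jefanbixuazenovi

Rule 1 (post-nasal voicing): /p/ is a voiceless stop immediately after the nasal /n/, so it voices to [b]. /jepanpixuhadenov/ → jepanbixuhadenov.
Rule 2 (intervocalic spirantization): /p/ is a stop between vowels /e/ and /a/, so it spirantizes to the fricative [f]. /d/ is a stop between vowels /a/ and /e/, so it spirantizes to the fricative [z]. /jepanbixuhadenov/ → jefanbixuhazenov.
Rule 3 (intervocalic h-deletion): /h/ occurs between vowels /u/ and /a/, so it deletes. /jefanbixuhazenov/ → jefanbixuazenov.
Rule 4 (final i-epenthesis): the form ends in the consonant /v/, so [i] is inserted word-finally. /jefanbixuazenov/ → jefanbixuazenovi.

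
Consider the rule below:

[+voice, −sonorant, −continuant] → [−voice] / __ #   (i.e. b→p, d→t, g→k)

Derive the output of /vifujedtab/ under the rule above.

vifujedtap

Scanning /vifujedtab/: /d/ at position 7 is not in the conditioning environment; /b/ is a voiced stop in word-final position, so it devoices to [p].
Result: [vifujedtap].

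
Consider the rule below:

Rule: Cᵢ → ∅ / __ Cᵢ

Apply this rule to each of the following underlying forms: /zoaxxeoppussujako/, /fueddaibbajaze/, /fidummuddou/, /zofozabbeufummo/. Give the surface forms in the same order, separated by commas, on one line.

zoaxeopusujako, fuedaibajaze, fidumudou, zofozabeufumo

/zoaxxeoppussujako/: /xx/ is a geminate; the first /x/ deletes. /pp/ is a geminate; the first /p/ deletes. /ss/ is a geminate; the first /s/ deletes. → [zoaxeopusujako].
/fueddaibbajaze/: /dd/ is a geminate; the first /d/ deletes. /bb/ is a geminate; the first /b/ deletes. → [fuedaibajaze].
/fidummuddou/: /mm/ is a geminate; the first /m/ deletes. /dd/ is a geminate; the first /d/ deletes. → [fidumudou].
/zofozabbeufummo/: /bb/ is a geminate; the first /b/ deletes. /mm/ is a geminate; the first /m/ deletes. → [zofozabeufumo].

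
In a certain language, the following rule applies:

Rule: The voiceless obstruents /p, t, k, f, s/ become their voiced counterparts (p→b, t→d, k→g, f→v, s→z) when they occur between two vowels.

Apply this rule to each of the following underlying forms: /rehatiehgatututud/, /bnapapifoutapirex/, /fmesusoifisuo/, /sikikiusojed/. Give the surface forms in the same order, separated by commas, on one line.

rehadiehgadududud, bnababivoudabirex, fmezuzoivizuo, sigigiuzojed

/rehatiehgatututud/: /t/ is a voiceless obstruent between vowels /a/ and /i/, so it voices to [d]. /t/ is a voiceless obstruent between vowels /a/ and /u/, so it voices to [d]. /t/ is a voiceless obstruent between vowels /u/ and /u/, so it voices to [d]. /t/ is a voiceless obstruent between vowels /u/ and /u/, so it voices to [d]. → [rehadiehgadududud].
/bnapapifoutapirex/: /p/ is a voiceless obstruent between vowels /a/ and /a/, so it voices to [b]. /p/ is a voiceless obstruent between vowels /a/ and /i/, so it voices to [b]. /f/ is a voiceless obstruent between vowels /i/ and /o/, so it voices to [v]. /t/ is a voiceless obstruent between vowels /u/ and /a/, so it voices to [d]. /p/ is a voiceless obstruent between vowels /a/ and /i/, so it voices to [b]. → [bnababivoudabirex].
/fmesusoifisuo/: /s/ is a voiceless obstruent between vowels /e/ and /u/, so it voices to [z]. /s/ is a voiceless obstruent between vowels /u/ and /o/, so it voices to [z]. /f/ is a voiceless obstruent between vowels /i/ and /i/, so it voices to [v]. /s/ is a voiceless obstruent between vowels /i/ and /u/, so it voices to [z]. → [fmezuzoivizuo].
/sikikiusojed/: /k/ is a voiceless obstruent between vowels /i/ and /i/, so it voices to [g]. /k/ is a voiceless obstruent between vowels /i/ and /i/, so it voices to [g]. /s/ is a voiceless obstruent between vowels /u/ and /o/, so it voices to [z]. → [sigigiuzojed].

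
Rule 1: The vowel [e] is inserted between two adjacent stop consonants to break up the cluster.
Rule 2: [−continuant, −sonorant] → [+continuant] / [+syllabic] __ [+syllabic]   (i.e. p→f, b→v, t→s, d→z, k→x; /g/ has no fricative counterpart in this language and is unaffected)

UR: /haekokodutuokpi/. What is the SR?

Rule 1 (stop-cluster e-epenthesis): /k/ and /p/ form a stop–stop cluster, so [e] is inserted between them. /haekokodutuokpi/ → haekokodutuokepi.
Rule 2 (intervocalic spirantization): /k/ is a stop between vowels /e/ and /o/, so it spirantizes to the fricative [x]. /k/ is a stop between vowels /o/ and /o/, so it spirantizes to the fricative [x]. /d/ is a stop between vowels /o/ and /u/, so it spirantizes to the fricative [z]. /t/ is a stop between vowels /u/ and /u/, so it spirantizes to the fricative [s]. /k/ is a stop between vowels /o/ and /e/, so it spirantizes to the fricative [x]. /p/ is a stop between vowels /e/ and /i/, so it spirantizes to the fricative [f]. /haekokodutuokepi/ → haexoxozusuoxefi.

haexoxozusuoxefi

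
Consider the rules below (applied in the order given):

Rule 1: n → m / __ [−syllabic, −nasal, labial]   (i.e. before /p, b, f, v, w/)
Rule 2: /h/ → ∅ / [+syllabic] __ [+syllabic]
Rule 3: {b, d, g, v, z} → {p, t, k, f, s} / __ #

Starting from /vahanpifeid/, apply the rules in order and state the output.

Rule 1 (nasal place assimilation): /n/ precedes the labial consonant /p/, so it assimilates in place to [m]. /vahanpifeid/ → vahampifeid.
Rule 2 (intervocalic h-deletion): /h/ occurs between vowels /a/ and /a/, so it deletes. /vahampifeid/ → vaampifeid.
Rule 3 (final devoicing): /d/ is a voiced obstruent in word-final position, so it devoices to [t]. /vaampifeid/ → vaampifeit.

vaampifeit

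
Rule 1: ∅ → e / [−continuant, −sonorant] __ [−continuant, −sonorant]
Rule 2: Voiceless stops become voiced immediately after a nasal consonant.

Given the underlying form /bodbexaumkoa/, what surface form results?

bodebexaumgoa

Rule 1 (stop-cluster e-epenthesis): /d/ and /b/ form a stop–stop cluster, so [e] is inserted between them. /bodbexaumkoa/ → bodebexaumkoa.
Rule 2 (post-nasal voicing): /k/ is a voiceless stop immediately after the nasal /m/, so it voices to [g]. /bodebexaumkoa/ → bodebexaumgoa.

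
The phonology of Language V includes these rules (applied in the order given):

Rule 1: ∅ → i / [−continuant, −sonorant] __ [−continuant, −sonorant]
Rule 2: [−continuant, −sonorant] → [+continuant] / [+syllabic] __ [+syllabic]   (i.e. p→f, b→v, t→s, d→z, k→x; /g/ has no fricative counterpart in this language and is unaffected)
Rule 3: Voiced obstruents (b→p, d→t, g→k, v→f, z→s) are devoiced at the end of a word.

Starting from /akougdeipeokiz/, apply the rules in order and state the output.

Rule 1 (stop-cluster i-epenthesis): /g/ and /d/ form a stop–stop cluster, so [i] is inserted between them. /akougdeipeokiz/ → akougideipeokiz.
Rule 2 (intervocalic spirantization): /k/ is a stop between vowels /a/ and /o/, so it spirantizes to the fricative [x]. /d/ is a stop between vowels /i/ and /e/, so it spirantizes to the fricative [z]. /p/ is a stop between vowels /i/ and /e/, so it spirantizes to the fricative [f]. /k/ is a stop between vowels /o/ and /i/, so it spirantizes to the fricative [x]. /akougideipeokiz/ → axougizeifeoxiz.
Rule 3 (final devoicing): /z/ is a voiced obstruent in word-final position, so it devoices to [s]. /axougizeifeoxiz/ → axougizeifeoxis.

axougizeifeoxis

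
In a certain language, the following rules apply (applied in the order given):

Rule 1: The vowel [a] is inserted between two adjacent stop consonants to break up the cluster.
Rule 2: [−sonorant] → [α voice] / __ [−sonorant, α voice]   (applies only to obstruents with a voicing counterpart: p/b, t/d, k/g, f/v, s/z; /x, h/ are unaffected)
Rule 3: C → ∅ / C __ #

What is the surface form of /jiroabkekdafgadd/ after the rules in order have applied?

Rule 1 (stop-cluster a-epenthesis): /b/ and /k/ form a stop–stop cluster, so [a] is inserted between them. /k/ and /d/ form a stop–stop cluster, so [a] is inserted between them. /d/ and /d/ form a stop–stop cluster, so [a] is inserted between them. /jiroabkekdafgadd/ → jiroabakekadafgadad.
Rule 2 (regressive voicing assimilation): /f/ precedes the voiced obstruent /g/, so it voices to [v] by assimilation. /jiroabakekadafgadad/ → jiroabakekadavgadad.
Rule 3 (final cluster simplification): no segment meets the environment; /jiroabakekadavgadad/ is unchanged.

jiroabakekadavgadad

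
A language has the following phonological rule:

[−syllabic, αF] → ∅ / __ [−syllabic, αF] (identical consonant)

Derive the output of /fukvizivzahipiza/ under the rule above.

fukvizivzahipiza

No segment of /fukvizivzahipiza/ meets the structural description of the rule, so the form surfaces unchanged.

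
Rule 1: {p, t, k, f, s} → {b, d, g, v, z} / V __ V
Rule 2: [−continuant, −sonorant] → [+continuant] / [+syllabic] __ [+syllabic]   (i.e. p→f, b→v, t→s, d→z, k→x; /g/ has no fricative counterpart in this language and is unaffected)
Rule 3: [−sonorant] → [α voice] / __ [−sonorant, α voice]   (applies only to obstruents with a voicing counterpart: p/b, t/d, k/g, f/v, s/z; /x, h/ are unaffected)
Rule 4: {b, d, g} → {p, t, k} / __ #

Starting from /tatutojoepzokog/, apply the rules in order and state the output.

Rule 1 (intervocalic voicing): /t/ is a voiceless obstruent between vowels /a/ and /u/, so it voices to [d]. /t/ is a voiceless obstruent between vowels /u/ and /o/, so it voices to [d]. /k/ is a voiceless obstruent between vowels /o/ and /o/, so it voices to [g]. /tatutojoepzokog/ → tadudojoepzogog.
Rule 2 (intervocalic spirantization): /d/ is a stop between vowels /a/ and /u/, so it spirantizes to the fricative [z]. /d/ is a stop between vowels /u/ and /o/, so it spirantizes to the fricative [z]. /tadudojoepzogog/ → tazuzojoepzogog.
Rule 3 (regressive voicing assimilation): /p/ precedes the voiced obstruent /z/, so it voices to [b] by assimilation. /tazuzojoepzogog/ → tazuzojoebzogog.
Rule 4 (final devoicing): /g/ is a voiced stop in word-final position, so it devoices to [k]. /tazuzojoebzogog/ → tazuzojoebzogok.

tazuzojoebzogok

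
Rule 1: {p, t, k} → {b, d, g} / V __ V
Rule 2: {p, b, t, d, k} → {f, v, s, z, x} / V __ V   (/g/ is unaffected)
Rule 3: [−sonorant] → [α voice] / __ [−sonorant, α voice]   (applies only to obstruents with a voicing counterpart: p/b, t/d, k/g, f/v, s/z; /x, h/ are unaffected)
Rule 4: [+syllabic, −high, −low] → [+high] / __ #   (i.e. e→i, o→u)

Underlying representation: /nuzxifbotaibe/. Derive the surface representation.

Rule 1 (intervocalic voicing): /t/ is a voiceless stop between vowels /o/ and /a/, so it voices to [d]. /nuzxifbotaibe/ → nuzxifbodaibe.
Rule 2 (intervocalic spirantization): /d/ is a stop between vowels /o/ and /a/, so it spirantizes to the fricative [z]. /b/ is a stop between vowels /i/ and /e/, so it spirantizes to the fricative [v]. /nuzxifbodaibe/ → nuzxifbozaive.
Rule 3 (regressive voicing assimilation): /z/ precedes the voiceless obstruent /x/, so it devoices to [s] by assimilation. /f/ precedes the voiced obstruent /b/, so it voices to [v] by assimilation. /nuzxifbozaive/ → nusxivbozaive.
Rule 4 (final vowel raising): /e/ is a mid vowel in word-final position, so it raises to [i]. /nusxivbozaive/ → nusxivbozaivi.

nusxivbozaivi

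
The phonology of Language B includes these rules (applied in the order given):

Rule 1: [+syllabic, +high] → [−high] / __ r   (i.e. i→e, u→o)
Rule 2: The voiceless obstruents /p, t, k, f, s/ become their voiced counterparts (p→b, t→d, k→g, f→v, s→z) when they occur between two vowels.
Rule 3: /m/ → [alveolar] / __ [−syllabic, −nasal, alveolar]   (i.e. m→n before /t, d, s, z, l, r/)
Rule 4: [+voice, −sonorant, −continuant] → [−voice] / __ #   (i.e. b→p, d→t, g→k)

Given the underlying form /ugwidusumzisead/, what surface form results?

ugwiduzunzizeat

Rule 1 (pre-rhotic lowering): no segment meets the environment; /ugwidusumzisead/ is unchanged.
Rule 2 (intervocalic voicing): /s/ is a voiceless obstruent between vowels /u/ and /u/, so it voices to [z]. /s/ is a voiceless obstruent between vowels /i/ and /e/, so it voices to [z]. /ugwidusumzisead/ → ugwiduzumzizead.
Rule 3 (nasal place assimilation): /m/ precedes the alveolar consonant /z/, so it assimilates in place to [n]. /ugwiduzumzizead/ → ugwiduzunzizead.
Rule 4 (final devoicing): /d/ is a voiced stop in word-final position, so it devoices to [t]. /ugwiduzunzizead/ → ugwiduzunzizeat.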